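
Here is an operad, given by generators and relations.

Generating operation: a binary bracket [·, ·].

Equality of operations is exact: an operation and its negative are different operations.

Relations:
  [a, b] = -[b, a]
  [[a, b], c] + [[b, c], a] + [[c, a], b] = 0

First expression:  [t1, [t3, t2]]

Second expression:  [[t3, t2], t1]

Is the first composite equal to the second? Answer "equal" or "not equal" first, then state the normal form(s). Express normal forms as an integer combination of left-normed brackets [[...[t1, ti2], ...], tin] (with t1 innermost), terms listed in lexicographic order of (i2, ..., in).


not equal; the first gives -[[t1, t2], t3] + [[t1, t3], t2] and the second [[t1, t2], t3] - [[t1, t3], t2]

The first expression reduces to -[[t1, t2], t3] + [[t1, t3], t2]
The second expression reduces to [[t1, t2], t3] - [[t1, t3], t2]
They disagree, so not equal.


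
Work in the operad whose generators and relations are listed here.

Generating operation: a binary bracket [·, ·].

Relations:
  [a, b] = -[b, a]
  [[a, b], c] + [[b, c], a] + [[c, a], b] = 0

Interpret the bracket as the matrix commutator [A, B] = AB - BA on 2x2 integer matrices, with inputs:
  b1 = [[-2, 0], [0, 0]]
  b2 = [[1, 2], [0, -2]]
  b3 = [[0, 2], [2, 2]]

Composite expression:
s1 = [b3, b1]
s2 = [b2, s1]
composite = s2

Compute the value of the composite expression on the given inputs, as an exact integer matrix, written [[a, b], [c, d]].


[[-8, 12], [12, 8]]

[b3, b1] = [[0, 4], [-4, 0]]
[b2, [b3, b1]] = [[-8, 12], [12, 8]]


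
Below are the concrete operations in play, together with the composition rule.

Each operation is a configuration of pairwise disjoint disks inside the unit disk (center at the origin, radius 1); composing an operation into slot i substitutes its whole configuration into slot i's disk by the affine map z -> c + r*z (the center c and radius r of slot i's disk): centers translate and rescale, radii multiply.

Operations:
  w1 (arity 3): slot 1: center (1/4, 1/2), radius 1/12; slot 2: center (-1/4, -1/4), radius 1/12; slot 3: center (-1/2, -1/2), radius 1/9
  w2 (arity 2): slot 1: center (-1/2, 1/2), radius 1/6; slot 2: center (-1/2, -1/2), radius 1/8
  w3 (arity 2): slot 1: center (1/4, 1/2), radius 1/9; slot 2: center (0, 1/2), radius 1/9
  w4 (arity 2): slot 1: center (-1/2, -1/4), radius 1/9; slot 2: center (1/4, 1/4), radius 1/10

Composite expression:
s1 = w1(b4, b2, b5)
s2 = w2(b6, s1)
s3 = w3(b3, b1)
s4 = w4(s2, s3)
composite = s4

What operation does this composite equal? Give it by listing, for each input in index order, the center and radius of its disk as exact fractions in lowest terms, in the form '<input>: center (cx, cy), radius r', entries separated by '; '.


b1: center (1/4, 3/10), radius 1/90; b2: center (-161/288, -89/288), radius 1/864; b3: center (11/40, 3/10), radius 1/90; b4: center (-53/96, -43/144), radius 1/864; b5: center (-9/16, -5/16), radius 1/648; b6: center (-5/9, -7/36), radius 1/54


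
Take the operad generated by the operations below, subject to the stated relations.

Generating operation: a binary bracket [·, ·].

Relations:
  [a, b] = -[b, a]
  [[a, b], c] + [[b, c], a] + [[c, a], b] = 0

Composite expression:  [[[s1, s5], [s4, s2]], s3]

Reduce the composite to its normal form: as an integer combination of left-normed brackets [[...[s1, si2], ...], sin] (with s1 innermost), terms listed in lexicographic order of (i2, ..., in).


-[[[[s1, s5], s2], s4], s3] + [[[[s1, s5], s4], s2], s3]

Left-normed coefficients sit on the s1-initial expansion words.
Composite bracket: [[[s1, s5], [s4, s2]], s3]
Each bracket splits as ab - ba, giving 16 signed words (2^4 = 16).
Coefficients come from the s1-initial words:
  s1s5s2s4s3 (sign -1) contributes -[[[[s1, s5], s2], s4], s3]
  s1s5s4s2s3 (sign +1) contributes +[[[[s1, s5], s4], s2], s3]


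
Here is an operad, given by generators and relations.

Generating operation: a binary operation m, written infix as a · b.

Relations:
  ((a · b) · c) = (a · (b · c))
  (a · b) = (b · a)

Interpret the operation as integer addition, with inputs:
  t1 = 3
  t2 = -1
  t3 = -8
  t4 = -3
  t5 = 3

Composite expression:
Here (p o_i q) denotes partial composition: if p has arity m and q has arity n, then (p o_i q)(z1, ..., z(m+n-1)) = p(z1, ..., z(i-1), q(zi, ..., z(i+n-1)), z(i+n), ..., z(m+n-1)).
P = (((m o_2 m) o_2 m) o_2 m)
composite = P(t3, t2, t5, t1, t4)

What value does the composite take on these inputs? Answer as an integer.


(t2 · t5) = 2
((t2 · t5) · t1) = 5
(((t2 · t5) · t1) · t4) = 2
(t3 · (((t2 · t5) · t1) · t4)) = -6

-6


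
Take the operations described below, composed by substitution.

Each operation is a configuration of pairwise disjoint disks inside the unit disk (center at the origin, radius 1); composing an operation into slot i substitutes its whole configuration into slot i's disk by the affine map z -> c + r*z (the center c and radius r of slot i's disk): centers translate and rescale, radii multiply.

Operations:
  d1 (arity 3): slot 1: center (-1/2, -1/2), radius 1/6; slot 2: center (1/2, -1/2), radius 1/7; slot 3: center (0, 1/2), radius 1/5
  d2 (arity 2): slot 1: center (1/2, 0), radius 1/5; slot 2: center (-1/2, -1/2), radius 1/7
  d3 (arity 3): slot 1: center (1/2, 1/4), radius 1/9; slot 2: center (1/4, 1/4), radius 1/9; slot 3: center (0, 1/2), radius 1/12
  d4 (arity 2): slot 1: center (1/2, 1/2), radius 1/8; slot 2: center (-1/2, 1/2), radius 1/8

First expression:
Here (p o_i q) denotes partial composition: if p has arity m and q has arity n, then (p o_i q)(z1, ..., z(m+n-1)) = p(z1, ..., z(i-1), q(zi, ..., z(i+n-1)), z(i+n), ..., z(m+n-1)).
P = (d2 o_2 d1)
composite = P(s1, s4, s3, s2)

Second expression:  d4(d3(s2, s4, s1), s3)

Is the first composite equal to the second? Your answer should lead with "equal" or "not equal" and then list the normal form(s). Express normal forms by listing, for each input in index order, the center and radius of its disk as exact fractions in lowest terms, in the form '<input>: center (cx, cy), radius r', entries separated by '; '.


Reducing the first expression gives s1: center (1/2, 0), radius 1/5; s2: center (-1/2, -3/7), radius 1/35; s3: center (-3/7, -4/7), radius 1/49; s4: center (-4/7, -4/7), radius 1/42
Reducing the second expression gives s1: center (1/2, 9/16), radius 1/96; s2: center (9/16, 17/32), radius 1/72; s3: center (-1/2, 1/2), radius 1/8; s4: center (17/32, 17/32), radius 1/72
Different reductions; not equal.

not equal; first: s1: center (1/2, 0), radius 1/5; s2: center (-1/2, -3/7), radius 1/35; s3: center (-3/7, -4/7), radius 1/49; s4: center (-4/7, -4/7), radius 1/42; second: s1: center (1/2, 9/16), radius 1/96; s2: center (9/16, 17/32), radius 1/72; s3: center (-1/2, 1/2), radius 1/8; s4: center (17/32, 17/32), radius 1/72


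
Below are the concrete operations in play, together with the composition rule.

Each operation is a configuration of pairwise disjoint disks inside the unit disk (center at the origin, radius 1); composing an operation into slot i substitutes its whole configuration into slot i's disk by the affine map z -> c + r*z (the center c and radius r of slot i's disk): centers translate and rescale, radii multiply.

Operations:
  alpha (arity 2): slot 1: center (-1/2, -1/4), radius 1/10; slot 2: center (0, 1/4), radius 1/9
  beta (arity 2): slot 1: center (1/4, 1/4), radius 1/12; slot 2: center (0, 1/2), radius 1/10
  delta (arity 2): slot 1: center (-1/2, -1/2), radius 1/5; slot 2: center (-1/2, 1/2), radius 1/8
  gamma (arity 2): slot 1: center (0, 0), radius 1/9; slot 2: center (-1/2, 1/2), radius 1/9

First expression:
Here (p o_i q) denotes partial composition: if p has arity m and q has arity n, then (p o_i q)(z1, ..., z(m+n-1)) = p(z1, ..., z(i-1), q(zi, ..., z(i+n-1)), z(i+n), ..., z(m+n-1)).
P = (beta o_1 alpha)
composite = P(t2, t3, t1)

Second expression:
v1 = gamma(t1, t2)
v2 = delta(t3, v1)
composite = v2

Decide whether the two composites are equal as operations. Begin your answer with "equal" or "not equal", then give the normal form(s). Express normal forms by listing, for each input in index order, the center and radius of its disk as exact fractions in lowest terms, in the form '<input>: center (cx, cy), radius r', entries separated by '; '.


The first expression reduces to t1: center (0, 1/2), radius 1/10; t2: center (5/24, 11/48), radius 1/120; t3: center (1/4, 13/48), radius 1/108
The second expression reduces to t1: center (-1/2, 1/2), radius 1/72; t2: center (-9/16, 9/16), radius 1/72; t3: center (-1/2, -1/2), radius 1/5
Different reductions; not equal.

not equal; the first gives t1: center (0, 1/2), radius 1/10; t2: center (5/24, 11/48), radius 1/120; t3: center (1/4, 13/48), radius 1/108 and the second t1: center (-1/2, 1/2), radius 1/72; t2: center (-9/16, 9/16), radius 1/72; t3: center (-1/2, -1/2), radius 1/5


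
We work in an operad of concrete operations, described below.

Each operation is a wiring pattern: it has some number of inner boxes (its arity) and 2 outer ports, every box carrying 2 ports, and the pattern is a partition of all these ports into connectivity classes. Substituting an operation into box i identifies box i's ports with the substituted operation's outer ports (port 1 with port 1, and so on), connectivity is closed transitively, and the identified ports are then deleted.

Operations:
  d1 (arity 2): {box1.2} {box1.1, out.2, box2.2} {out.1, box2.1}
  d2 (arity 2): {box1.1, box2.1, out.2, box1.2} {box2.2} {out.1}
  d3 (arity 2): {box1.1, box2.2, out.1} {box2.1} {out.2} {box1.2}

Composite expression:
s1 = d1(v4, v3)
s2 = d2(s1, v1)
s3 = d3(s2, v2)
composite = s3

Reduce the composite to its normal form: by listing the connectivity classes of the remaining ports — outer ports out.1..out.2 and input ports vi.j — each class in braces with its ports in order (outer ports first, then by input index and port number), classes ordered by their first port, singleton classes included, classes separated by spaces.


{out.1, v2.2} {out.2} {v1.1, v3.1, v3.2, v4.1} {v1.2} {v2.1} {v4.2}

Substituting into d3 glues patterns; closure does the rest.
after d1, the pattern on (v4, v3) reads {out.1, v3.1} {out.2, v3.2, v4.1} {v4.2} (out.j = its outer ports)
after d2, the pattern on (v4, v3, v1) reads {out.1} {out.2, v1.1, v3.1, v3.2, v4.1} {v1.2} {v4.2} (out.j = its outer ports)
after d3, the pattern on (v4, v3, v1, v2) reads {out.1, v2.2} {out.2} {v1.1, v3.1, v3.2, v4.1} {v1.2} {v2.1} {v4.2} (out.j = its outer ports)


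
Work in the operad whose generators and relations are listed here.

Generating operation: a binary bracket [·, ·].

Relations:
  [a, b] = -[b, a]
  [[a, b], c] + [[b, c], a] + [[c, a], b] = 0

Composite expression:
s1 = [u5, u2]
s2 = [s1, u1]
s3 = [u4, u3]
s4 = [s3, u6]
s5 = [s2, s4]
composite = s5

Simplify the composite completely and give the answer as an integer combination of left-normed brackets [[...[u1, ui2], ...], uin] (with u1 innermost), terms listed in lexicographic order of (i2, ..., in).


A multilinear Lie element is pinned by u1-initial words (u1 innermost).
Composite bracket: [[[u5, u2], u1], [[u4, u3], u6]]
The bracket unfolds into 32 signed words via [a, b] = ab - ba (2^5 = 32).
Coefficients come from the u1-initial words:
  from u1u2u5u3u4u6, sign -1: term -[[[[[u1, u2], u5], u3], u4], u6]
  from u1u2u5u4u3u6, sign +1: term +[[[[[u1, u2], u5], u4], u3], u6]
  from u1u2u5u6u3u4, sign +1: term +[[[[[u1, u2], u5], u6], u3], u4]
  from u1u2u5u6u4u3, sign -1: term -[[[[[u1, u2], u5], u6], u4], u3]
  from u1u5u2u3u4u6, sign +1: term +[[[[[u1, u5], u2], u3], u4], u6]
  from u1u5u2u4u3u6, sign -1: term -[[[[[u1, u5], u2], u4], u3], u6]
  from u1u5u2u6u3u4, sign -1: term -[[[[[u1, u5], u2], u6], u3], u4]
  from u1u5u2u6u4u3, sign +1: term +[[[[[u1, u5], u2], u6], u4], u3]

-[[[[[u1, u2], u5], u3], u4], u6] + [[[[[u1, u2], u5], u4], u3], u6] + [[[[[u1, u2], u5], u6], u3], u4] - [[[[[u1, u2], u5], u6], u4], u3] + [[[[[u1, u5], u2], u3], u4], u6] - [[[[[u1, u5], u2], u4], u3], u6] - [[[[[u1, u5], u2], u6], u3], u4] + [[[[[u1, u5], u2], u6], u4], u3]


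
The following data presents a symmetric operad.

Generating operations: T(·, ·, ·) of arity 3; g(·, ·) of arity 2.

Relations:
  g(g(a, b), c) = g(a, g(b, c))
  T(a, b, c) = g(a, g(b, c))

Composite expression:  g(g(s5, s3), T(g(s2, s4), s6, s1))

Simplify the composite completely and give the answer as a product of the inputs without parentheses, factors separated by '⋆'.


s5 ⋆ s3 ⋆ s2 ⋆ s4 ⋆ s6 ⋆ s1

Key point: g is associative — brackets drop, the s-order remains.
g(s5, s3) spells out as s5 ⋆ s3
g(s2, s4) spells out as s2 ⋆ s4
T(g(s2, s4), s6, s1) spells out as s2 ⋆ s4 ⋆ s6 ⋆ s1
g(g(s5, s3), T(g(s2, s4), s6, s1)) spells out as s5 ⋆ s3 ⋆ s2 ⋆ s4 ⋆ s6 ⋆ s1


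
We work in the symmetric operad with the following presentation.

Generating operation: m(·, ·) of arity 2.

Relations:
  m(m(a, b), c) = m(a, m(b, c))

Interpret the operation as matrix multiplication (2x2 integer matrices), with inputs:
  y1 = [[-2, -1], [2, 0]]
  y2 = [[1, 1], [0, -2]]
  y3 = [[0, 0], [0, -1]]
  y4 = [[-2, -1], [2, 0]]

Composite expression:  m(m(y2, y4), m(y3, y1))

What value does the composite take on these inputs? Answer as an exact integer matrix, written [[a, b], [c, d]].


[[2, 0], [0, 0]]

m(y2, y4) = [[0, -1], [-4, 0]]
m(y3, y1) = [[0, 0], [-2, 0]]
m(m(y2, y4), m(y3, y1)) = [[2, 0], [0, 0]]


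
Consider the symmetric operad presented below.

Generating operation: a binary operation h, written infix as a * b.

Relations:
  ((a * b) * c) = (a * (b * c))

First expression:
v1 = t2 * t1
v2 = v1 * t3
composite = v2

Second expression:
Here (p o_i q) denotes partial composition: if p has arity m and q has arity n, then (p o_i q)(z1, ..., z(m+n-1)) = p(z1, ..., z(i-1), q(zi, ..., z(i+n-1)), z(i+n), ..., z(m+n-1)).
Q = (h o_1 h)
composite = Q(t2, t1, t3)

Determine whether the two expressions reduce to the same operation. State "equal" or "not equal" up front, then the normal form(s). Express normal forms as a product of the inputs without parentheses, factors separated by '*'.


equal — both sides give t2 * t1 * t3

In normal form, the first expression is t2 * t1 * t3
In normal form, the second expression is t2 * t1 * t3
The forms coincide; equal.


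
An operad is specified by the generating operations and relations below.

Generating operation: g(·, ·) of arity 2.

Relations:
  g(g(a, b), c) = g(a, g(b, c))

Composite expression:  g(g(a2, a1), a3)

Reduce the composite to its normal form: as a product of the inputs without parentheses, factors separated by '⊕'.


Associativity of g dissolves the nesting; only the a-input order survives.
g(a2, a1) spells out as a2 ⊕ a1
g(g(a2, a1), a3) spells out as a2 ⊕ a1 ⊕ a3

a2 ⊕ a1 ⊕ a3


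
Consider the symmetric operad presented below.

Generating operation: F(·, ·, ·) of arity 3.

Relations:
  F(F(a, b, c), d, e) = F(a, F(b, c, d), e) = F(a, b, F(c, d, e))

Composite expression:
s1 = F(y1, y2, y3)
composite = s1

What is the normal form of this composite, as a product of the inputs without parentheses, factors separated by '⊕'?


y1 ⊕ y2 ⊕ y3

Associativity of F dissolves the nesting; only the y-input order survives.
F(y1, y2, y3) linearizes to y1 ⊕ y2 ⊕ y3


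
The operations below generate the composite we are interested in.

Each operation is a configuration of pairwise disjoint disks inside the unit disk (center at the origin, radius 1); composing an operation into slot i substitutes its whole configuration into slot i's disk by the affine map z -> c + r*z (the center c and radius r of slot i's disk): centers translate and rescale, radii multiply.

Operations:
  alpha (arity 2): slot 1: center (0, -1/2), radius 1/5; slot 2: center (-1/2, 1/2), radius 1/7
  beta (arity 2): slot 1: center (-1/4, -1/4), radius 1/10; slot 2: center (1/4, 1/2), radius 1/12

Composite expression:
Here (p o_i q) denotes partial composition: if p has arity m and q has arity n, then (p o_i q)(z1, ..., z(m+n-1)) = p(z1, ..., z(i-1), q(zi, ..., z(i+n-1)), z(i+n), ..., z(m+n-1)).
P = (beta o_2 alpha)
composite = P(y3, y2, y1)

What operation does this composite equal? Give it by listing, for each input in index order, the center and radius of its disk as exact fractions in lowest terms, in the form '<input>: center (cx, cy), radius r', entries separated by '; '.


y1: center (5/24, 13/24), radius 1/84; y2: center (1/4, 11/24), radius 1/60; y3: center (-1/4, -1/4), radius 1/10

Affine substitution under beta: radii multiply and y-centers shift.
input y3: applying the 1 nested substitution gives center (-1/4, -1/4), radius 1/10
input y2: applying the 2 nested substitutions gives center (1/4, 11/24), radius 1/60
input y1: applying the 2 nested substitutions gives center (5/24, 13/24), radius 1/84


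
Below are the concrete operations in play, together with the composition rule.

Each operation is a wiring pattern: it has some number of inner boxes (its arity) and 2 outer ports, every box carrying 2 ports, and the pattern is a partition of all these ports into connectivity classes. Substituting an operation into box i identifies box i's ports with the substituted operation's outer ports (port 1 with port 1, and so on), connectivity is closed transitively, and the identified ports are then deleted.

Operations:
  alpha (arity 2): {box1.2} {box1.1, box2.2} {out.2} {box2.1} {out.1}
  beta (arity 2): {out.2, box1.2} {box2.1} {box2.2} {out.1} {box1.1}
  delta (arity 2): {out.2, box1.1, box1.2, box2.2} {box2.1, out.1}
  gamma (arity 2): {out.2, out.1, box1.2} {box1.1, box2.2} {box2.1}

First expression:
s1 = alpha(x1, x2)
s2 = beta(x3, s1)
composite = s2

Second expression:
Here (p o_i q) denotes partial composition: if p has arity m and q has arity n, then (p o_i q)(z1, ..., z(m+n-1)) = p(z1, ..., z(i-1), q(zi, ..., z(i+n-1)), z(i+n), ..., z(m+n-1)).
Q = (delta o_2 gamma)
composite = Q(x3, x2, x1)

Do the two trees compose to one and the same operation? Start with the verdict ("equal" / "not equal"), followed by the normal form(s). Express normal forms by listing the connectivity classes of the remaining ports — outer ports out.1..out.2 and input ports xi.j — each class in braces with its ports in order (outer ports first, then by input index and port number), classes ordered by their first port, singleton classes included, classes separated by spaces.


not equal — first {out.1} {out.2, x3.2} {x1.1, x2.2} {x1.2} {x2.1} {x3.1}, second {out.1, out.2, x2.2, x3.1, x3.2} {x1.1} {x1.2, x2.1}


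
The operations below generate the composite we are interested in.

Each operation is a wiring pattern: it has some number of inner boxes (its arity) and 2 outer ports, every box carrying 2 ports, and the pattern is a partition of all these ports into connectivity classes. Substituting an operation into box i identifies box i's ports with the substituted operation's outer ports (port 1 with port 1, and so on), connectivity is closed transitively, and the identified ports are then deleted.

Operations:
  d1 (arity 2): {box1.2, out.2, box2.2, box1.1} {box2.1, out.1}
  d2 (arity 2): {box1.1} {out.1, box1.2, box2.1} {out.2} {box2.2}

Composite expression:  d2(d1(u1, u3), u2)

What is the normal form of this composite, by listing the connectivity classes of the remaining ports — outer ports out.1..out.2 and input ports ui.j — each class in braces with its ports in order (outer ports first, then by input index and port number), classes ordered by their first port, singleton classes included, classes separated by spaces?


{out.1, u1.1, u1.2, u2.1, u3.2} {out.2} {u2.2} {u3.1}

Reachability decides: close wires over d2-identified ports.
stage d1: inputs (u1, u3), connectivity {out.1, u3.1} {out.2, u1.1, u1.2, u3.2}, out.j its boundary
stage d2: inputs (u1, u3, u2), connectivity {out.1, u1.1, u1.2, u2.1, u3.2} {out.2} {u2.2} {u3.1}, out.j its boundary


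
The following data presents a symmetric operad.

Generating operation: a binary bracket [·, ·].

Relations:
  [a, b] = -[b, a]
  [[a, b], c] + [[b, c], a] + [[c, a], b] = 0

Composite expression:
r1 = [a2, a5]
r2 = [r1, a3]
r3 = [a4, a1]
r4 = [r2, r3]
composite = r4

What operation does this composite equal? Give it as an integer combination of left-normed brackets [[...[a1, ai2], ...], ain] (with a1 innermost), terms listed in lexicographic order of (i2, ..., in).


Expand each bracket as ab - ba; the a1-initial words give the coefficients.
Composite bracket: [[[a2, a5], a3], [a4, a1]]
Applying ab - ba throughout gives 16 signed words (2^4 = 16).
Only words starting with a1 matter:
  a1a4a2a5a3 appears with sign +1, giving the term +[[[[a1, a4], a2], a5], a3]
  a1a4a3a2a5 appears with sign -1, giving the term -[[[[a1, a4], a3], a2], a5]
  a1a4a3a5a2 appears with sign +1, giving the term +[[[[a1, a4], a3], a5], a2]
  a1a4a5a2a3 appears with sign -1, giving the term -[[[[a1, a4], a5], a2], a3]

[[[[a1, a4], a2], a5], a3] - [[[[a1, a4], a3], a2], a5] + [[[[a1, a4], a3], a5], a2] - [[[[a1, a4], a5], a2], a3]


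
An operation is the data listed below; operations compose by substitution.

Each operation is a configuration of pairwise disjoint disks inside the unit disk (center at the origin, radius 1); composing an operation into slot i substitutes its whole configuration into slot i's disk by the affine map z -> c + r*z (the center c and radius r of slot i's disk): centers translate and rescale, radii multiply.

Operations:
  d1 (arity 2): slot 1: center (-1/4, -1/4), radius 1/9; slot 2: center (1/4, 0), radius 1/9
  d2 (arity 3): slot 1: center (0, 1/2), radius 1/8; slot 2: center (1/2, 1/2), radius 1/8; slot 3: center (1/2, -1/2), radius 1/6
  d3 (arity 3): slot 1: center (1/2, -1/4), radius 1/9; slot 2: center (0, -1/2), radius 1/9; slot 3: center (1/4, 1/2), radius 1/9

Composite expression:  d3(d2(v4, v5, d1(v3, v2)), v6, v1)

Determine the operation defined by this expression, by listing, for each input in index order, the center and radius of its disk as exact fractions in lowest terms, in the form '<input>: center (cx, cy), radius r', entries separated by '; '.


v1: center (1/4, 1/2), radius 1/9; v2: center (121/216, -11/36), radius 1/486; v3: center (119/216, -67/216), radius 1/486; v4: center (1/2, -7/36), radius 1/72; v5: center (5/9, -7/36), radius 1/72; v6: center (0, -1/2), radius 1/9

Follow each v-input down from d3: c' goes to c + r*c', radius to r*r'.
v4 passes through 2 substitutions, ending at center (1/2, -7/36), radius 1/72
v5 passes through 2 substitutions, ending at center (5/9, -7/36), radius 1/72
v3 passes through 3 substitutions, ending at center (119/216, -67/216), radius 1/486
v2 passes through 3 substitutions, ending at center (121/216, -11/36), radius 1/486
v6 passes through 1 substitution, ending at center (0, -1/2), radius 1/9
v1 passes through 1 substitution, ending at center (1/4, 1/2), radius 1/9


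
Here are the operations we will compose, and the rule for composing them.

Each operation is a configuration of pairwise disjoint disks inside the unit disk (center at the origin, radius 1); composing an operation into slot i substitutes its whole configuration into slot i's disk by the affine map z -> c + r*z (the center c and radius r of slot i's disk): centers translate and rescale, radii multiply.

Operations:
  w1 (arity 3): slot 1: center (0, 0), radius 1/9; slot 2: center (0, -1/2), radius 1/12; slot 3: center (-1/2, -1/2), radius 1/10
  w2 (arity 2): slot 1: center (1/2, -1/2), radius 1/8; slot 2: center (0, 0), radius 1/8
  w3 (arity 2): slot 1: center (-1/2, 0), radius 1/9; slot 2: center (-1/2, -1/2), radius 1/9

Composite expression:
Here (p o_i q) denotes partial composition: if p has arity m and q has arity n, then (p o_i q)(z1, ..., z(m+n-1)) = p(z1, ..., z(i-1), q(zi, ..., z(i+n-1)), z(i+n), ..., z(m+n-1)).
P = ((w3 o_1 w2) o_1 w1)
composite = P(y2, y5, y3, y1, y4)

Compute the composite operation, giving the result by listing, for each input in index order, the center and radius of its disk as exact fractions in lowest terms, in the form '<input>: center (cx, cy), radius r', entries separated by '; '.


y1: center (-1/2, 0), radius 1/72; y2: center (-4/9, -1/18), radius 1/648; y3: center (-65/144, -1/16), radius 1/720; y4: center (-1/2, -1/2), radius 1/9; y5: center (-4/9, -1/16), radius 1/864

Below w3, radii multiply path by path; the y-disk centers shift.
input y2: applying the 3 nested substitutions gives center (-4/9, -1/18), radius 1/648
input y5: applying the 3 nested substitutions gives center (-4/9, -1/16), radius 1/864
input y3: applying the 3 nested substitutions gives center (-65/144, -1/16), radius 1/720
input y1: applying the 2 nested substitutions gives center (-1/2, 0), radius 1/72
input y4: applying the 1 nested substitution gives center (-1/2, -1/2), radius 1/9


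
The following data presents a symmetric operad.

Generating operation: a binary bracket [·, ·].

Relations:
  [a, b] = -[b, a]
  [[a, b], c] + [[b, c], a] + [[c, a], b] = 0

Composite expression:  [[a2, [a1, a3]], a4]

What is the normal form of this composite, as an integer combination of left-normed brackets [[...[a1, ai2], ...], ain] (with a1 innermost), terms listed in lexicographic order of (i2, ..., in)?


-[[[a1, a3], a2], a4]

A multilinear Lie element is pinned by a1-initial words (a1 innermost).
Composite bracket: [[a2, [a1, a3]], a4]
The bracket unfolds into 8 signed words via [a, b] = ab - ba (2^3 = 8).
Coefficients come from the a1-initial words:
  a1a3a2a4 (sign -1) contributes -[[[a1, a3], a2], a4]


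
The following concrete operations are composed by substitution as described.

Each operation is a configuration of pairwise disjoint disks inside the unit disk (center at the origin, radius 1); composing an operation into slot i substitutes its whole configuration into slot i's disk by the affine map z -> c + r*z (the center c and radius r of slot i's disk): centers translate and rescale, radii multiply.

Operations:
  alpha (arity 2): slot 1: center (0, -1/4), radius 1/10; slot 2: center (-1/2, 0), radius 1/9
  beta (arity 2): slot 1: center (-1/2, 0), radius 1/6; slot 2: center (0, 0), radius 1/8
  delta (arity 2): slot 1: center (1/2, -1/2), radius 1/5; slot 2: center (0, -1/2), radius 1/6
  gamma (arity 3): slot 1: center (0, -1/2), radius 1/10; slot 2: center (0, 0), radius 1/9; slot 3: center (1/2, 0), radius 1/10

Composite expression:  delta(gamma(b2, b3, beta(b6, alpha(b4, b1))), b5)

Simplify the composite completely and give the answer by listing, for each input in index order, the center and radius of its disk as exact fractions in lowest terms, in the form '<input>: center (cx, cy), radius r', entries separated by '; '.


b1: center (479/800, -1/2), radius 1/3600; b2: center (1/2, -3/5), radius 1/50; b3: center (1/2, -1/2), radius 1/45; b4: center (3/5, -801/1600), radius 1/4000; b5: center (0, -1/2), radius 1/6; b6: center (59/100, -1/2), radius 1/300

Only the slot chain above each b matters under delta; compose those maps.
input b2: composing its 2 substitution steps yields center (1/2, -3/5), radius 1/50
input b3: composing its 2 substitution steps yields center (1/2, -1/2), radius 1/45
input b6: composing its 3 substitution steps yields center (59/100, -1/2), radius 1/300
input b4: composing its 4 substitution steps yields center (3/5, -801/1600), radius 1/4000
input b1: composing its 4 substitution steps yields center (479/800, -1/2), radius 1/3600
input b5: composing its 1 substitution step yields center (0, -1/2), radius 1/6


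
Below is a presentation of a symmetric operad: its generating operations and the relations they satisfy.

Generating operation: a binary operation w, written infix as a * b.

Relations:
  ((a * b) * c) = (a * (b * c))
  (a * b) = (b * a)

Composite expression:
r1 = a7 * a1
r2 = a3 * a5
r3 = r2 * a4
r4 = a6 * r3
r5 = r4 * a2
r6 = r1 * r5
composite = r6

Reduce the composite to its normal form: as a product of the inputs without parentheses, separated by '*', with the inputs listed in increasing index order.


a1 * a2 * a3 * a4 * a5 * a6 * a7

Key point: w commutes, so take the a-inputs in any fixed order.
(a7 * a1) spells out as a7 * a1
(a3 * a5) spells out as a3 * a5
((a3 * a5) * a4) spells out as a3 * a5 * a4
(a6 * ((a3 * a5) * a4)) spells out as a6 * a3 * a5 * a4
((a6 * ((a3 * a5) * a4)) * a2) spells out as a6 * a3 * a5 * a4 * a2
((a7 * a1) * ((a6 * ((a3 * a5) * a4)) * a2)) spells out as a7 * a1 * a6 * a3 * a5 * a4 * a2
the factors in increasing index order: a1 * a2 * a3 * a4 * a5 * a6 * a7


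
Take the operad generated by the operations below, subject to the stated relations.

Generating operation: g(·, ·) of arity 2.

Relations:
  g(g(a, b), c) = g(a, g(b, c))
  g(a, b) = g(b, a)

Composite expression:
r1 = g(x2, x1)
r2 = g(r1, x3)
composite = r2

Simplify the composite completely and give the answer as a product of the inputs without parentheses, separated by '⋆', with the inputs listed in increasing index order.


x1 ⋆ x2 ⋆ x3

With g associative and commutative, the x-input set is all that matters.
g(x2, x1) linearizes to x2 ⋆ x1
g(g(x2, x1), x3) linearizes to x2 ⋆ x1 ⋆ x3
sorting the factors by input index: x1 ⋆ x2 ⋆ x3


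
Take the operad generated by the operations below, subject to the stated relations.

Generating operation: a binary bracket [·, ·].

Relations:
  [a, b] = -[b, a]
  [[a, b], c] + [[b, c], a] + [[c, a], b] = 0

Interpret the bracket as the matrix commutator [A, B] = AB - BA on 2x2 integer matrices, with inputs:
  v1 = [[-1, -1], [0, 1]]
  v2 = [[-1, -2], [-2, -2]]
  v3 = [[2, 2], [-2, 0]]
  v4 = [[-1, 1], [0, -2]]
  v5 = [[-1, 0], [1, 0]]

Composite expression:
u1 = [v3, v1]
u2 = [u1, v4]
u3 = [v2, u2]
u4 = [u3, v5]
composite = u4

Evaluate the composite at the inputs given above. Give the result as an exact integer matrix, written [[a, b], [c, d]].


[[-22, -22], [28, 22]]

[v3, v1] = [[-2, 2], [4, 2]]
[[v3, v1], v4] = [[-4, -6], [4, 4]]
[v2, [[v3, v1], v4]] = [[-20, -22], [12, 20]]
[[v2, [[v3, v1], v4]], v5] = [[-22, -22], [28, 22]]


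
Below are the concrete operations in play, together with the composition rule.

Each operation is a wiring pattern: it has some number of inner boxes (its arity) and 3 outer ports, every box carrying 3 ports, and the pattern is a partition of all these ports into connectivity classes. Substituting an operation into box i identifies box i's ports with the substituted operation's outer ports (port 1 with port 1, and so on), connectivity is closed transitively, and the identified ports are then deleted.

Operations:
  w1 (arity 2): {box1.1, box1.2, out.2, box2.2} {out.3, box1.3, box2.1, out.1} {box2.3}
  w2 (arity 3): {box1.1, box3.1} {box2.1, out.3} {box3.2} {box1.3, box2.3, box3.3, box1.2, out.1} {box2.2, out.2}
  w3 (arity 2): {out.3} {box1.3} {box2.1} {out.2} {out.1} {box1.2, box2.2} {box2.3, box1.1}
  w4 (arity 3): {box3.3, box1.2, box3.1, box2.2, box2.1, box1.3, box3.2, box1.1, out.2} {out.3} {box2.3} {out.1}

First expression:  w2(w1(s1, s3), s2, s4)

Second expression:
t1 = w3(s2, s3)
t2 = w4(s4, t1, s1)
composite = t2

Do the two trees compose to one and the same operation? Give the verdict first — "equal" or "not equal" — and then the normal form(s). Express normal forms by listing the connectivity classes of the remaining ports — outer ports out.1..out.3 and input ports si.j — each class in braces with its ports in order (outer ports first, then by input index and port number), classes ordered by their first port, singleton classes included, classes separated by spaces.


not equal — first {out.1, s1.1, s1.2, s1.3, s2.3, s3.1, s3.2, s4.1, s4.3} {out.2, s2.2} {out.3, s2.1} {s3.3} {s4.2}, second {out.1} {out.2, s1.1, s1.2, s1.3, s4.1, s4.2, s4.3} {out.3} {s2.1, s3.3} {s2.2, s3.2} {s2.3} {s3.1}

Normal form of the first expression: {out.1, s1.1, s1.2, s1.3, s2.3, s3.1, s3.2, s4.1, s4.3} {out.2, s2.2} {out.3, s2.1} {s3.3} {s4.2}
Normal form of the second expression: {out.1} {out.2, s1.1, s1.2, s1.3, s4.1, s4.2, s4.3} {out.3} {s2.1, s3.3} {s2.2, s3.2} {s2.3} {s3.1}
Different reductions; not equal.


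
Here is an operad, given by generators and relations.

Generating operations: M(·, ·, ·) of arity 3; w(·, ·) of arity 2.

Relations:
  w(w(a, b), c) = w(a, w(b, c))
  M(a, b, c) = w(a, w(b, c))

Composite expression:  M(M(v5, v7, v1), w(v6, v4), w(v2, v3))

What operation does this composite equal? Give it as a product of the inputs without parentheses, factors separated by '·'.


v5 · v7 · v1 · v6 · v4 · v2 · v3

Every regrouping of M is equal, so read the v-inputs in written order.
M(v5, v7, v1) spells out as v5 · v7 · v1
w(v6, v4) spells out as v6 · v4
w(v2, v3) spells out as v2 · v3
M(M(v5, v7, v1), w(v6, v4), w(v2, v3)) spells out as v5 · v7 · v1 · v6 · v4 · v2 · v3


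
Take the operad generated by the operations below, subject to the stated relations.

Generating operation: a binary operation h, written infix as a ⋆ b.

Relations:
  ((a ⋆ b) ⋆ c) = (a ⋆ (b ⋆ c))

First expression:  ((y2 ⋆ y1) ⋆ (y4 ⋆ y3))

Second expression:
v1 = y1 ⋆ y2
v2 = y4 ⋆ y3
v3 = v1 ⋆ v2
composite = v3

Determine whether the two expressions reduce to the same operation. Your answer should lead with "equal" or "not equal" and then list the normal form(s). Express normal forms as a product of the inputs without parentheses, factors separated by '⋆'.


not equal; first: y2 ⋆ y1 ⋆ y4 ⋆ y3; second: y1 ⋆ y2 ⋆ y4 ⋆ y3

Reducing the first expression gives y2 ⋆ y1 ⋆ y4 ⋆ y3
Reducing the second expression gives y1 ⋆ y2 ⋆ y4 ⋆ y3
Different reductions; not equal.


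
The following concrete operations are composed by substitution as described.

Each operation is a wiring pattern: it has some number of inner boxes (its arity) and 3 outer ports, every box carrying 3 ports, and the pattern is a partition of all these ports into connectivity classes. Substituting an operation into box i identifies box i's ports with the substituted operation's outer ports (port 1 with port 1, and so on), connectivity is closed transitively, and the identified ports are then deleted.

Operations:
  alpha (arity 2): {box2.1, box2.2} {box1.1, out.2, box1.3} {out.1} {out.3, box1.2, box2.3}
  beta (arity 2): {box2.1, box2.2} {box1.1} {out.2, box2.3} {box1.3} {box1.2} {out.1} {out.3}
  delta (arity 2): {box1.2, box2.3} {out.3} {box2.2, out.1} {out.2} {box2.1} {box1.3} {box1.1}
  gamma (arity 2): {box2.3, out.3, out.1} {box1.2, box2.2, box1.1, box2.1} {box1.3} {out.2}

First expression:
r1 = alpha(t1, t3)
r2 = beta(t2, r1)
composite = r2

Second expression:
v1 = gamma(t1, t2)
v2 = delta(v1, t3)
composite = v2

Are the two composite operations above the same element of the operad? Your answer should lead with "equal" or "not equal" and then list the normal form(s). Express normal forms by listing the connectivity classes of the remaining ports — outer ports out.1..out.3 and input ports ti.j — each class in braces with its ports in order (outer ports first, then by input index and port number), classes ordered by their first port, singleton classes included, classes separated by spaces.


The first composite normalizes to {out.1} {out.2, t1.2, t3.3} {out.3} {t1.1, t1.3} {t2.1} {t2.2} {t2.3} {t3.1, t3.2}
The second composite normalizes to {out.1, t3.2} {out.2} {out.3} {t1.1, t1.2, t2.1, t2.2} {t1.3} {t2.3} {t3.1} {t3.3}
They disagree, so not equal.

not equal; the first gives {out.1} {out.2, t1.2, t3.3} {out.3} {t1.1, t1.3} {t2.1} {t2.2} {t2.3} {t3.1, t3.2} and the second {out.1, t3.2} {out.2} {out.3} {t1.1, t1.2, t2.1, t2.2} {t1.3} {t2.3} {t3.1} {t3.3}


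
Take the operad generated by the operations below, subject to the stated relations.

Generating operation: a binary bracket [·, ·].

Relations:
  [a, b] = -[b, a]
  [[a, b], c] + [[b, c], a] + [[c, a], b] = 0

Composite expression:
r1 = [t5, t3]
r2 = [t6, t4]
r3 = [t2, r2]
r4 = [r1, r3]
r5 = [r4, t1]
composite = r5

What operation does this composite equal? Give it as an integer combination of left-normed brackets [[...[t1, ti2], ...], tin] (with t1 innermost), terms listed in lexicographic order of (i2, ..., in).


[[[[[t1, t2], t4], t6], t3], t5] - [[[[[t1, t2], t4], t6], t5], t3] - [[[[[t1, t2], t6], t4], t3], t5] + [[[[[t1, t2], t6], t4], t5], t3] - [[[[[t1, t3], t5], t2], t4], t6] + [[[[[t1, t3], t5], t2], t6], t4] + [[[[[t1, t3], t5], t4], t6], t2] - [[[[[t1, t3], t5], t6], t4], t2] - [[[[[t1, t4], t6], t2], t3], t5] + [[[[[t1, t4], t6], t2], t5], t3] + [[[[[t1, t5], t3], t2], t4], t6] - [[[[[t1, t5], t3], t2], t6], t4] - [[[[[t1, t5], t3], t4], t6], t2] + [[[[[t1, t5], t3], t6], t4], t2] + [[[[[t1, t6], t4], t2], t3], t5] - [[[[[t1, t6], t4], t2], t5], t3]

Left-normed coefficients sit on the t1-initial expansion words.
Composite bracket: [[[t5, t3], [t2, [t6, t4]]], t1]
Under [a, b] = ab - ba we get 32 signed associative words (2^5 = 32).
Only words starting with t1 matter:
  word t1t2t4t6t3t5 has sign +1, contributing +[[[[[t1, t2], t4], t6], t3], t5]
  word t1t2t4t6t5t3 has sign -1, contributing -[[[[[t1, t2], t4], t6], t5], t3]
  word t1t2t6t4t3t5 has sign -1, contributing -[[[[[t1, t2], t6], t4], t3], t5]
  word t1t2t6t4t5t3 has sign +1, contributing +[[[[[t1, t2], t6], t4], t5], t3]
  word t1t3t5t2t4t6 has sign -1, contributing -[[[[[t1, t3], t5], t2], t4], t6]
  word t1t3t5t2t6t4 has sign +1, contributing +[[[[[t1, t3], t5], t2], t6], t4]
  word t1t3t5t4t6t2 has sign +1, contributing +[[[[[t1, t3], t5], t4], t6], t2]
  word t1t3t5t6t4t2 has sign -1, contributing -[[[[[t1, t3], t5], t6], t4], t2]
  word t1t4t6t2t3t5 has sign -1, contributing -[[[[[t1, t4], t6], t2], t3], t5]
  word t1t4t6t2t5t3 has sign +1, contributing +[[[[[t1, t4], t6], t2], t5], t3]
  word t1t5t3t2t4t6 has sign +1, contributing +[[[[[t1, t5], t3], t2], t4], t6]
  word t1t5t3t2t6t4 has sign -1, contributing -[[[[[t1, t5], t3], t2], t6], t4]
  word t1t5t3t4t6t2 has sign -1, contributing -[[[[[t1, t5], t3], t4], t6], t2]
  word t1t5t3t6t4t2 has sign +1, contributing +[[[[[t1, t5], t3], t6], t4], t2]
  word t1t6t4t2t3t5 has sign +1, contributing +[[[[[t1, t6], t4], t2], t3], t5]
  word t1t6t4t2t5t3 has sign -1, contributing -[[[[[t1, t6], t4], t2], t5], t3]


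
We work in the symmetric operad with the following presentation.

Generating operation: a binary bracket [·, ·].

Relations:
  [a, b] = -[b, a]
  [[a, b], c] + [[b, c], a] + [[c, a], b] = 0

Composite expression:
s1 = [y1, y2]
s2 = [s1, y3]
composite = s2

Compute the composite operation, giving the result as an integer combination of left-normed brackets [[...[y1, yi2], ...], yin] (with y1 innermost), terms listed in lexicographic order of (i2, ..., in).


[[y1, y2], y3]

In the tensor algebra, words opening y1 carry the y1-anchored form.
Composite bracket: [[y1, y2], y3]
The bracket unfolds into 4 signed words via [a, b] = ab - ba (2^2 = 4).
Collect the words opening with y1:
  from y1y2y3, sign +1: term +[[y1, y2], y3]


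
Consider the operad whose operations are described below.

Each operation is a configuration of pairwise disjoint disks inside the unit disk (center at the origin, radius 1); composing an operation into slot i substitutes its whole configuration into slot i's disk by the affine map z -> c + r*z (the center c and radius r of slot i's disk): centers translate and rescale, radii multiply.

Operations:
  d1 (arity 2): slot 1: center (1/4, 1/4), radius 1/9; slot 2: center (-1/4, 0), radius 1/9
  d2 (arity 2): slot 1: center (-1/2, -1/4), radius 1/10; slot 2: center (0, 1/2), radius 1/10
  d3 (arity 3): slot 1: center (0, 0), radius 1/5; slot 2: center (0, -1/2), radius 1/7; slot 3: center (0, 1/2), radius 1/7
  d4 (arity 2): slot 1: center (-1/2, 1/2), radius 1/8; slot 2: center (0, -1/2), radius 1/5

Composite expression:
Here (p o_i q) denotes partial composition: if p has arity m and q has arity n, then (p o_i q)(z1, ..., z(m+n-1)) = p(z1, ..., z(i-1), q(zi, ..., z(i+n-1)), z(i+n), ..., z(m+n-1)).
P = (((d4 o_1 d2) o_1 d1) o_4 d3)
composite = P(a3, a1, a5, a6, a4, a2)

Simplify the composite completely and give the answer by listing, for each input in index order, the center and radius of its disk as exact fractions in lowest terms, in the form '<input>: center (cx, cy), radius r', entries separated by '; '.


a1: center (-181/320, 15/32), radius 1/720; a2: center (0, -2/5), radius 1/35; a3: center (-179/320, 151/320), radius 1/720; a4: center (0, -3/5), radius 1/35; a5: center (-1/2, 9/16), radius 1/80; a6: center (0, -1/2), radius 1/25

Only the slot chain above each a matters under d4; compose those maps.
a3 passes through 3 substitutions, ending at center (-179/320, 151/320), radius 1/720
a1 passes through 3 substitutions, ending at center (-181/320, 15/32), radius 1/720
a5 passes through 2 substitutions, ending at center (-1/2, 9/16), radius 1/80
a6 passes through 2 substitutions, ending at center (0, -1/2), radius 1/25
a4 passes through 2 substitutions, ending at center (0, -3/5), radius 1/35
a2 passes through 2 substitutions, ending at center (0, -2/5), radius 1/35
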